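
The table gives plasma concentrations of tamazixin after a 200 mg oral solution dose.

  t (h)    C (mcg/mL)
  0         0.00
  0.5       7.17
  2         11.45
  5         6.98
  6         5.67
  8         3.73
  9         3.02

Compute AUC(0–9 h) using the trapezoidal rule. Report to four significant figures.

AUC = 62.50 mcg/mL·h

Trapezoidal AUC_0→9:
  [0→0.5]: (0.00+7.17)/2 × 0.5 = 1.7925
  [0.5→2]: (7.17+11.45)/2 × 1.5 = 13.965
  [2→5]: (11.45+6.98)/2 × 3 = 27.645
  [5→6]: (6.98+5.67)/2 × 1 = 6.325
  [6→8]: (5.67+3.73)/2 × 2 = 9.4
  [8→9]: (3.73+3.02)/2 × 1 = 3.375
  Sum = 62.5025 mcg/mL·h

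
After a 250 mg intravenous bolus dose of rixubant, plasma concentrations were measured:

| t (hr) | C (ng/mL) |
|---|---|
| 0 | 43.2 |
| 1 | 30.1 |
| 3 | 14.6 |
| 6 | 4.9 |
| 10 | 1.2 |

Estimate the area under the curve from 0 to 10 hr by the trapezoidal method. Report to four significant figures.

AUC = 122.8 ng/mL·hr

Trapezoidal AUC_0→10:
  [0→1]: (43.2+30.1)/2 × 1 = 36.65
  [1→3]: (30.1+14.6)/2 × 2 = 44.7
  [3→6]: (14.6+4.9)/2 × 3 = 29.25
  [6→10]: (4.9+1.2)/2 × 4 = 12.2
  Sum = 122.8 ng/mL·hr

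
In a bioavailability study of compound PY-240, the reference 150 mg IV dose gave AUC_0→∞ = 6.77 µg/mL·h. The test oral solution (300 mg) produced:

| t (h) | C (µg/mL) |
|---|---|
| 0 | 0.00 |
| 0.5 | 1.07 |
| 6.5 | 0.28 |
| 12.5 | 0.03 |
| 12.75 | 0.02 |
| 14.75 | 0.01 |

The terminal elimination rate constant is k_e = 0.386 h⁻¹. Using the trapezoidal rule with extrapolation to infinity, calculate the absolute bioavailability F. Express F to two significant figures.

Trapezoidal AUC_0→14.75 (oral solution):
  [0→0.5]: (0.00+1.07)/2 × 0.5 = 0.2675
  [0.5→6.5]: (1.07+0.28)/2 × 6 = 4.05
  [6.5→12.5]: (0.28+0.03)/2 × 6 = 0.93
  [12.5→12.75]: (0.03+0.02)/2 × 0.25 = 0.00625
  [12.75→14.75]: (0.02+0.01)/2 × 2 = 0.03
  Sum = 5.28375 µg/mL·h
Tail: C_last/k_e = 0.01/0.386 = 0.026
AUC_0→∞ (oral solution) = 5.28375 + 0.026 = 5.30975 µg/mL·h
F = (AUC_ev/D_ev)/(AUC_iv/D_iv) = (5.30975/300)/(6.77/150) = 0.0176992/0.0451333 = 0.3922

F = 0.39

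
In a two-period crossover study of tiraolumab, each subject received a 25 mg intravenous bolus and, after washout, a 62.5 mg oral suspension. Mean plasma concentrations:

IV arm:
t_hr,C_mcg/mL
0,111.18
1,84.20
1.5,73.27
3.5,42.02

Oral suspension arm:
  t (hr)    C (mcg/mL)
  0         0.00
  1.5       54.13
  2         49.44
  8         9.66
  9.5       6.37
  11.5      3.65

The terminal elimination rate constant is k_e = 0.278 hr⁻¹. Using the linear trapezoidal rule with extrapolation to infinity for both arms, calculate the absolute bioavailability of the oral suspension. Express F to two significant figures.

Trapezoidal AUC_0→3.5 (IV):
  [0→1]: (111.18+84.20)/2 × 1 = 97.69
  [1→1.5]: (84.20+73.27)/2 × 0.5 = 39.3675
  [1.5→3.5]: (73.27+42.02)/2 × 2 = 115.29
  Sum = 252.3475 mcg/mL·hr
IV tail: 42.02/0.278 = 151.151; AUC_iv,0→∞ = 252.3475 + 151.151 = 403.4985 mcg/mL·hr
Trapezoidal AUC_0→11.5 (oral suspension):
  [0→1.5]: (0.00+54.13)/2 × 1.5 = 40.5975
  [1.5→2]: (54.13+49.44)/2 × 0.5 = 25.8925
  [2→8]: (49.44+9.66)/2 × 6 = 177.3
  [8→9.5]: (9.66+6.37)/2 × 1.5 = 12.0225
  [9.5→11.5]: (6.37+3.65)/2 × 2 = 10.02
  Sum = 265.8325 mcg/mL·hr
oral suspension tail: 3.65/0.278 = 13.129; AUC_ev,0→∞ = 265.8325 + 13.129 = 278.9615 mcg/mL·hr
F = (AUC_ev/D_ev)/(AUC_iv/D_iv) = (278.9615/62.5)/(403.4985/25) = 4.463384/16.13994 = 0.2765

F = 0.28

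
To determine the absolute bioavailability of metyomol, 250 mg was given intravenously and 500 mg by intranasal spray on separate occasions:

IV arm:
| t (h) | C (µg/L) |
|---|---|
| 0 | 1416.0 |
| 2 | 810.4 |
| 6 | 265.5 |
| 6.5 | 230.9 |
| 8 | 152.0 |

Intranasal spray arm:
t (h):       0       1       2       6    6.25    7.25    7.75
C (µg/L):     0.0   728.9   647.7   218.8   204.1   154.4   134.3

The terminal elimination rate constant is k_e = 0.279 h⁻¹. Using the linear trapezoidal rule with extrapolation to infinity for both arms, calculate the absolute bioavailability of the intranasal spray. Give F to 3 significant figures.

F = 0.335

Trapezoidal AUC_0→8 (IV):
  [0→2]: (1416.0+810.4)/2 × 2 = 2226.4
  [2→6]: (810.4+265.5)/2 × 4 = 2151.8
  [6→6.5]: (265.5+230.9)/2 × 0.5 = 124.1
  [6.5→8]: (230.9+152.0)/2 × 1.5 = 287.175
  Sum = 4789.475 µg/L·h
IV tail: 152.0/0.279 = 544.803; AUC_iv,0→∞ = 4789.475 + 544.803 = 5334.278 µg/L·h
Trapezoidal AUC_0→7.75 (intranasal spray):
  [0→1]: (0.0+728.9)/2 × 1 = 364.45
  [1→2]: (728.9+647.7)/2 × 1 = 688.3
  [2→6]: (647.7+218.8)/2 × 4 = 1733.0
  [6→6.25]: (218.8+204.1)/2 × 0.25 = 52.8625
  [6.25→7.25]: (204.1+154.4)/2 × 1 = 179.25
  [7.25→7.75]: (154.4+134.3)/2 × 0.5 = 72.175
  Sum = 3090.0375 µg/L·h
intranasal spray tail: 134.3/0.279 = 481.362; AUC_ev,0→∞ = 3090.0375 + 481.362 = 3571.3995 µg/L·h
F = (AUC_ev/D_ev)/(AUC_iv/D_iv) = (3571.3995/500)/(5334.278/250) = 7.142799/21.337112 = 0.3348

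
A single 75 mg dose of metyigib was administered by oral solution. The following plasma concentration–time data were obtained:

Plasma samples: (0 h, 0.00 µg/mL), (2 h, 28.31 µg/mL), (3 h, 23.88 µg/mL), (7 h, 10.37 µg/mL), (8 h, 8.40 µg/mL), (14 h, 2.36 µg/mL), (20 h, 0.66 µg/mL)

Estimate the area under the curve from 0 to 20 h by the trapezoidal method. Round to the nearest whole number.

AUC = 174 µg/mL·h

Trapezoidal AUC_0→20:
  [0→2]: (0.00+28.31)/2 × 2 = 28.31
  [2→3]: (28.31+23.88)/2 × 1 = 26.095
  [3→7]: (23.88+10.37)/2 × 4 = 68.5
  [7→8]: (10.37+8.40)/2 × 1 = 9.385
  [8→14]: (8.40+2.36)/2 × 6 = 32.28
  [14→20]: (2.36+0.66)/2 × 6 = 9.06
  Sum = 173.63 µg/mL·h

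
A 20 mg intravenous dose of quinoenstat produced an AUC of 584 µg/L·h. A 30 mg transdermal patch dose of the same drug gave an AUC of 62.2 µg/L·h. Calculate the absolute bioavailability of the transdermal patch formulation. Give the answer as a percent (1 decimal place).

F = 7.1%

F = (AUC_ev / D_ev) / (AUC_iv / D_iv)
  = (62.2/30) / (584/20)
  = 2.07333 / 29.2 = 0.0710
  = 7.10%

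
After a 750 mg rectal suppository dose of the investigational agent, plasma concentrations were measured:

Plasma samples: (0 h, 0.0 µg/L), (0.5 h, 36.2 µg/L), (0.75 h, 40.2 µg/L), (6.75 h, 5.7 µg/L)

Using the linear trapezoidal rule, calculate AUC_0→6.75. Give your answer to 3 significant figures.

Trapezoidal AUC_0→6.75:
  [0→0.5]: (0.0+36.2)/2 × 0.5 = 9.05
  [0.5→0.75]: (36.2+40.2)/2 × 0.25 = 9.55
  [0.75→6.75]: (40.2+5.7)/2 × 6 = 137.7
  Sum = 156.3 µg/L·h

AUC = 156 µg/L·h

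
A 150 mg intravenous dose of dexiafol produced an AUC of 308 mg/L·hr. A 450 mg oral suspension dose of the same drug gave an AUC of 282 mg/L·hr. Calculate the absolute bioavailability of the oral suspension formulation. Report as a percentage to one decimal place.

F = (AUC_ev / D_ev) / (AUC_iv / D_iv)
  = (282/450) / (308/150)
  = 0.626667 / 2.05333 = 0.3052
  = 30.52%

F = 30.5%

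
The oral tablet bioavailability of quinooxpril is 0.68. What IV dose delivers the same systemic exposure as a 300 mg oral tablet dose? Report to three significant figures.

D_iv = 204 mg

Systemic exposure from an extravascular dose = F × D_ev, so the equivalent IV dose is F × D_ev.
D_iv = F × D_ev = 0.68 × 300 = 204 mg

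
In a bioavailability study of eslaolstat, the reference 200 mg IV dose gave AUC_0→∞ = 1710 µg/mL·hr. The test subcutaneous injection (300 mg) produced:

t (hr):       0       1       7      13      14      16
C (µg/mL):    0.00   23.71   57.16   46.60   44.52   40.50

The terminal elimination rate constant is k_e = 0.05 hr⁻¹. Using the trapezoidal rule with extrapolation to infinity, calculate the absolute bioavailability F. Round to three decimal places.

F = 0.587

Trapezoidal AUC_0→16 (subcutaneous injection):
  [0→1]: (0.00+23.71)/2 × 1 = 11.855
  [1→7]: (23.71+57.16)/2 × 6 = 242.61
  [7→13]: (57.16+46.60)/2 × 6 = 311.28
  [13→14]: (46.60+44.52)/2 × 1 = 45.56
  [14→16]: (44.52+40.50)/2 × 2 = 85.02
  Sum = 696.325 µg/mL·hr
Tail: C_last/k_e = 40.50/0.05 = 810.000
AUC_0→∞ (subcutaneous injection) = 696.325 + 810.000 = 1506.325 µg/mL·hr
F = (AUC_ev/D_ev)/(AUC_iv/D_iv) = (1506.325/300)/(1710/200) = 5.02108/8.55 = 0.5873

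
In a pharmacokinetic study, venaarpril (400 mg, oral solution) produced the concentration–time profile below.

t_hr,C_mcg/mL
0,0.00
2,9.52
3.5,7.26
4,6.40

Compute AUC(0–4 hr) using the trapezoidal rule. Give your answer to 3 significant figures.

AUC = 25.5 mcg/mL·hr

Trapezoidal AUC_0→4:
  [0→2]: (0.00+9.52)/2 × 2 = 9.52
  [2→3.5]: (9.52+7.26)/2 × 1.5 = 12.585
  [3.5→4]: (7.26+6.40)/2 × 0.5 = 3.415
  Sum = 25.52 mcg/mL·hr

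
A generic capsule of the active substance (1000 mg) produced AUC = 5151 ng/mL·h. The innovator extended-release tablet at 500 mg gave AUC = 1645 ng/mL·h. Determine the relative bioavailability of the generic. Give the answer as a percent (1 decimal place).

F_rel = 156.6%

F_rel = (AUC_test/D_test) / (AUC_ref/D_ref)
      = (5151/1000) / (1645/500)
      = 5.151 / 3.29 = 1.5657 = 156.57%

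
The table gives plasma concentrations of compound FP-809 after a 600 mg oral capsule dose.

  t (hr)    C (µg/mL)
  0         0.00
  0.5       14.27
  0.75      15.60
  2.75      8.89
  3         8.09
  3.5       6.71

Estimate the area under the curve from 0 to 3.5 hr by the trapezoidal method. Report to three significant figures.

Trapezoidal AUC_0→3.5:
  [0→0.5]: (0.00+14.27)/2 × 0.5 = 3.5675
  [0.5→0.75]: (14.27+15.60)/2 × 0.25 = 3.73375
  [0.75→2.75]: (15.60+8.89)/2 × 2 = 24.49
  [2.75→3]: (8.89+8.09)/2 × 0.25 = 2.1225
  [3→3.5]: (8.09+6.71)/2 × 0.5 = 3.7
  Sum = 37.61375 µg/mL·hr

AUC = 37.6 µg/mL·hr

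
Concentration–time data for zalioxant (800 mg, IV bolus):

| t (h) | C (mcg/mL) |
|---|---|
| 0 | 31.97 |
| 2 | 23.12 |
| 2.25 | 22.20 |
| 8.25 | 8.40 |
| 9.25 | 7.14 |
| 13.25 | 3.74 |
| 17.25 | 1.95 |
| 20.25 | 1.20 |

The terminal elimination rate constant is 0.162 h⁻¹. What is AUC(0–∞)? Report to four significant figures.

Trapezoidal AUC_0→20.25:
  [0→2]: (31.97+23.12)/2 × 2 = 55.09
  [2→2.25]: (23.12+22.20)/2 × 0.25 = 5.665
  [2.25→8.25]: (22.20+8.40)/2 × 6 = 91.8
  [8.25→9.25]: (8.40+7.14)/2 × 1 = 7.77
  [9.25→13.25]: (7.14+3.74)/2 × 4 = 21.76
  [13.25→17.25]: (3.74+1.95)/2 × 4 = 11.38
  [17.25→20.25]: (1.95+1.20)/2 × 3 = 4.725
  Sum = 198.19 mcg/mL·h
Extrapolated tail: C_last / k_e = 1.20 / 0.162 = 7.407
AUC_0→∞ = 198.19 + 7.407 = 205.597 mcg/mL·h

AUC = 205.6 mcg/mL·h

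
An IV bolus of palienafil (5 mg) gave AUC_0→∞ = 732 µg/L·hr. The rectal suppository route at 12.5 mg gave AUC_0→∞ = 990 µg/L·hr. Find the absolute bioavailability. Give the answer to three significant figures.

F = 0.541

F = (AUC_ev / D_ev) / (AUC_iv / D_iv)
  = (990/12.5) / (732/5)
  = 79.2 / 146.4 = 0.5410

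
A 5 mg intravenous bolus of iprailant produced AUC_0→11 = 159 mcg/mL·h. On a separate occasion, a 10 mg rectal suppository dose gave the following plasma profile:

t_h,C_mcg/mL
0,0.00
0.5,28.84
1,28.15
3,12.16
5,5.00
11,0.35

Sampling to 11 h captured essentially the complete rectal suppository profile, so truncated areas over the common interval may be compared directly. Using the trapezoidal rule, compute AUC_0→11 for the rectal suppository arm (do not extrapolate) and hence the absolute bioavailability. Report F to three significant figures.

F = 0.299

Trapezoidal AUC_0→11 (rectal suppository):
  [0→0.5]: (0.00+28.84)/2 × 0.5 = 7.21
  [0.5→1]: (28.84+28.15)/2 × 0.5 = 14.2475
  [1→3]: (28.15+12.16)/2 × 2 = 40.31
  [3→5]: (12.16+5.00)/2 × 2 = 17.16
  [5→11]: (5.00+0.35)/2 × 6 = 16.05
  Sum = 94.9775 mcg/mL·h
F = (AUC_ev/D_ev)/(AUC_iv/D_iv) = (94.9775/10)/(159/5) = 9.49775/31.8 = 0.2987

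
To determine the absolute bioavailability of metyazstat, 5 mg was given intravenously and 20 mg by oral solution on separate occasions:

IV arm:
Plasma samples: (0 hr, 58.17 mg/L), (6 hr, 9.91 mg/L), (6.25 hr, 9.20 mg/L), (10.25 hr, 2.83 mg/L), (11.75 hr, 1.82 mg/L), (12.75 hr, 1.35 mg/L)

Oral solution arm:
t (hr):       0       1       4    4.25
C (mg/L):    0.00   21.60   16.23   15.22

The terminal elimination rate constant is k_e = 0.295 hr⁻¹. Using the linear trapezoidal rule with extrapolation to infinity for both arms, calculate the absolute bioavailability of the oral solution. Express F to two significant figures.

F = 0.13

Trapezoidal AUC_0→12.75 (IV):
  [0→6]: (58.17+9.91)/2 × 6 = 204.24
  [6→6.25]: (9.91+9.20)/2 × 0.25 = 2.38875
  [6.25→10.25]: (9.20+2.83)/2 × 4 = 24.06
  [10.25→11.75]: (2.83+1.82)/2 × 1.5 = 3.4875
  [11.75→12.75]: (1.82+1.35)/2 × 1 = 1.585
  Sum = 235.76125 mg/L·hr
IV tail: 1.35/0.295 = 4.576; AUC_iv,0→∞ = 235.76125 + 4.576 = 240.33725 mg/L·hr
Trapezoidal AUC_0→4.25 (oral solution):
  [0→1]: (0.00+21.60)/2 × 1 = 10.8
  [1→4]: (21.60+16.23)/2 × 3 = 56.745
  [4→4.25]: (16.23+15.22)/2 × 0.25 = 3.93125
  Sum = 71.47625 mg/L·hr
oral solution tail: 15.22/0.295 = 51.593; AUC_ev,0→∞ = 71.47625 + 51.593 = 123.06925 mg/L·hr
F = (AUC_ev/D_ev)/(AUC_iv/D_iv) = (123.06925/20)/(240.33725/5) = 6.1534625/48.06745 = 0.1280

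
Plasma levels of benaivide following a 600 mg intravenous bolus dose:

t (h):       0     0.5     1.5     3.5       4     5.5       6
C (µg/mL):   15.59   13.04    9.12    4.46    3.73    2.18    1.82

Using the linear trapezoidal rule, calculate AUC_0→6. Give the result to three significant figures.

AUC = 39.3 µg/mL·h

Trapezoidal AUC_0→6:
  [0→0.5]: (15.59+13.04)/2 × 0.5 = 7.1575
  [0.5→1.5]: (13.04+9.12)/2 × 1 = 11.08
  [1.5→3.5]: (9.12+4.46)/2 × 2 = 13.58
  [3.5→4]: (4.46+3.73)/2 × 0.5 = 2.0475
  [4→5.5]: (3.73+2.18)/2 × 1.5 = 4.4325
  [5.5→6]: (2.18+1.82)/2 × 0.5 = 1.0
  Sum = 39.2975 µg/mL·h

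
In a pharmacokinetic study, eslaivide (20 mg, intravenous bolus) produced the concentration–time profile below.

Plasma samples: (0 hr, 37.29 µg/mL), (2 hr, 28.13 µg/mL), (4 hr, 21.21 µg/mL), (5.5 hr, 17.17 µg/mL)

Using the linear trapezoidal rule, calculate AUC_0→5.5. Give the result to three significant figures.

AUC = 144 µg/mL·hr

Trapezoidal AUC_0→5.5:
  [0→2]: (37.29+28.13)/2 × 2 = 65.42
  [2→4]: (28.13+21.21)/2 × 2 = 49.34
  [4→5.5]: (21.21+17.17)/2 × 1.5 = 28.785
  Sum = 143.545 µg/mL·hr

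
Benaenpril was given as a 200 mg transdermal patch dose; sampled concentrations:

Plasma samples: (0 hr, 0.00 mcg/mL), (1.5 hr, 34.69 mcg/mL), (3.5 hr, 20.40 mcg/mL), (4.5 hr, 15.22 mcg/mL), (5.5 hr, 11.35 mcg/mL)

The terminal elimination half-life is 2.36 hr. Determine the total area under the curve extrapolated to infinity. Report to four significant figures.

AUC = 150.8 mcg/mL·hr

Trapezoidal AUC_0→5.5:
  [0→1.5]: (0.00+34.69)/2 × 1.5 = 26.0175
  [1.5→3.5]: (34.69+20.40)/2 × 2 = 55.09
  [3.5→4.5]: (20.40+15.22)/2 × 1 = 17.81
  [4.5→5.5]: (15.22+11.35)/2 × 1 = 13.285
  Sum = 112.2025 mcg/mL·hr
k_e = ln2 / t½ = 0.693147 / 2.36 = 0.2937 hr^-1
Extrapolated tail: C_last / k_e = 11.35 / 0.2937 = 38.645
AUC_0→∞ = 112.2025 + 38.645 = 150.8475 mcg/mL·hr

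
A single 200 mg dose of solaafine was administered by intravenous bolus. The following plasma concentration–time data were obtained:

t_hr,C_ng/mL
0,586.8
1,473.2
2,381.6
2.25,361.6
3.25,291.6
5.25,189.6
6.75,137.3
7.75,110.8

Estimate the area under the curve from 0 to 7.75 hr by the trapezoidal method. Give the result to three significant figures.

AUC = 2230 ng/mL·hr

Trapezoidal AUC_0→7.75:
  [0→1]: (586.8+473.2)/2 × 1 = 530.0
  [1→2]: (473.2+381.6)/2 × 1 = 427.4
  [2→2.25]: (381.6+361.6)/2 × 0.25 = 92.9
  [2.25→3.25]: (361.6+291.6)/2 × 1 = 326.6
  [3.25→5.25]: (291.6+189.6)/2 × 2 = 481.2
  [5.25→6.75]: (189.6+137.3)/2 × 1.5 = 245.175
  [6.75→7.75]: (137.3+110.8)/2 × 1 = 124.05
  Sum = 2227.325 ng/mL·hr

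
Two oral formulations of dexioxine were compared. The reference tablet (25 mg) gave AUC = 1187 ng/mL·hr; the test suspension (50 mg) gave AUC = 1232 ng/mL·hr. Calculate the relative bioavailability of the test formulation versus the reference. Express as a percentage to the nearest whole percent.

F_rel = (AUC_test/D_test) / (AUC_ref/D_ref)
      = (1232/50) / (1187/25)
      = 24.64 / 47.48 = 0.5190 = 51.90%

F_rel = 52%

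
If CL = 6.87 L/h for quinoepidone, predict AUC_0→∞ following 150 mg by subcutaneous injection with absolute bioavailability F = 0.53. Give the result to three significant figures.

AUC = 11.6 mg/L·h

AUC_0→∞ = F × Dose / CL
        = 0.53 × 150 / 6.87 = 11.5721 mg/L·h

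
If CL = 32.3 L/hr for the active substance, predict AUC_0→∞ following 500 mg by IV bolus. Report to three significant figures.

AUC_0→∞ = Dose_iv / CL
        = 500 / 32.3 = 15.4799 mg/L·hr

AUC = 15.5 mg/L·hr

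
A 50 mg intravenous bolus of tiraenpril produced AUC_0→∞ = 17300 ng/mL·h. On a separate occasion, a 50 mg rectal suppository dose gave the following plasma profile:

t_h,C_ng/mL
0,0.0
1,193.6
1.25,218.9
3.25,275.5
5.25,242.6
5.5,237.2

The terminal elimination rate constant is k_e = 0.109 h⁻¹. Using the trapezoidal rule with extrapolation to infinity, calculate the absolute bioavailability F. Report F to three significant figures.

F = 0.196

Trapezoidal AUC_0→5.5 (rectal suppository):
  [0→1]: (0.0+193.6)/2 × 1 = 96.8
  [1→1.25]: (193.6+218.9)/2 × 0.25 = 51.5625
  [1.25→3.25]: (218.9+275.5)/2 × 2 = 494.4
  [3.25→5.25]: (275.5+242.6)/2 × 2 = 518.1
  [5.25→5.5]: (242.6+237.2)/2 × 0.25 = 59.975
  Sum = 1220.8375 ng/mL·h
Tail: C_last/k_e = 237.2/0.109 = 2176.147
AUC_0→∞ (rectal suppository) = 1220.8375 + 2176.147 = 3396.9845 ng/mL·h
F = (AUC_ev/D_ev)/(AUC_iv/D_iv) = (3396.9845/50)/(17300/50) = 67.93969/346 = 0.1964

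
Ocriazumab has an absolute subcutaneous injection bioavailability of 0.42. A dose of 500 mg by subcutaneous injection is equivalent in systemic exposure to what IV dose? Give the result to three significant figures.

D_iv = 210 mg

Systemic exposure from an extravascular dose = F × D_ev, so the equivalent IV dose is F × D_ev.
D_iv = F × D_ev = 0.42 × 500 = 210 mg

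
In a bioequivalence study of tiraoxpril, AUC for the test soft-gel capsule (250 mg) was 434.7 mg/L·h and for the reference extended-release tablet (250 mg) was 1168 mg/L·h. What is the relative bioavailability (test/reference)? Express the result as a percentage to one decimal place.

F_rel = 37.2%

F_rel = (AUC_test/D_test) / (AUC_ref/D_ref)
      = (434.7/250) / (1168/250)
      = 1.7388 / 4.672 = 0.3722 = 37.22%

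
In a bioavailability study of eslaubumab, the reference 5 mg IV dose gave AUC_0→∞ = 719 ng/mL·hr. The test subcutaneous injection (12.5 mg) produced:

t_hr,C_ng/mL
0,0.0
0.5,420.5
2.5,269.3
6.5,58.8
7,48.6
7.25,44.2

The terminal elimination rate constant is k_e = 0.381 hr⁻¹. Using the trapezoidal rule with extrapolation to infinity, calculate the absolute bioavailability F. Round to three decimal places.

F = 0.893

Trapezoidal AUC_0→7.25 (subcutaneous injection):
  [0→0.5]: (0.0+420.5)/2 × 0.5 = 105.125
  [0.5→2.5]: (420.5+269.3)/2 × 2 = 689.8
  [2.5→6.5]: (269.3+58.8)/2 × 4 = 656.2
  [6.5→7]: (58.8+48.6)/2 × 0.5 = 26.85
  [7→7.25]: (48.6+44.2)/2 × 0.25 = 11.6
  Sum = 1489.575 ng/mL·hr
Tail: C_last/k_e = 44.2/0.381 = 116.010
AUC_0→∞ (subcutaneous injection) = 1489.575 + 116.010 = 1605.585 ng/mL·hr
F = (AUC_ev/D_ev)/(AUC_iv/D_iv) = (1605.585/12.5)/(719/5) = 128.4468/143.8 = 0.8932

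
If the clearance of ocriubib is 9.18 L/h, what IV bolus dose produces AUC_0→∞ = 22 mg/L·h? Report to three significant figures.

Dose_iv = CL × AUC_0→∞
     = 9.18 × 22 = 201.96 mg

Dose = 202 mg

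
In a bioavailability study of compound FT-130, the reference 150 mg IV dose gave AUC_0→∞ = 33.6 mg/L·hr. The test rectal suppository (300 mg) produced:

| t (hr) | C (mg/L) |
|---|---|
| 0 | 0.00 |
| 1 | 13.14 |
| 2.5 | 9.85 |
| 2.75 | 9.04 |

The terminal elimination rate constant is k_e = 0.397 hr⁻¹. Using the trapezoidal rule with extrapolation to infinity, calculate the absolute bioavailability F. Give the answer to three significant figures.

F = 0.728

Trapezoidal AUC_0→2.75 (rectal suppository):
  [0→1]: (0.00+13.14)/2 × 1 = 6.57
  [1→2.5]: (13.14+9.85)/2 × 1.5 = 17.2425
  [2.5→2.75]: (9.85+9.04)/2 × 0.25 = 2.36125
  Sum = 26.17375 mg/L·hr
Tail: C_last/k_e = 9.04/0.397 = 22.771
AUC_0→∞ (rectal suppository) = 26.17375 + 22.771 = 48.94475 mg/L·hr
F = (AUC_ev/D_ev)/(AUC_iv/D_iv) = (48.94475/300)/(33.6/150) = 0.163149/0.224 = 0.7283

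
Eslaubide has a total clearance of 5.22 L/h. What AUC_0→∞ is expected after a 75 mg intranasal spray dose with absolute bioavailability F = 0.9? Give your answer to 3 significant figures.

AUC = 12.9 mg/L·h

AUC_0→∞ = F × Dose / CL
        = 0.9 × 75 / 5.22 = 12.931 mg/L·h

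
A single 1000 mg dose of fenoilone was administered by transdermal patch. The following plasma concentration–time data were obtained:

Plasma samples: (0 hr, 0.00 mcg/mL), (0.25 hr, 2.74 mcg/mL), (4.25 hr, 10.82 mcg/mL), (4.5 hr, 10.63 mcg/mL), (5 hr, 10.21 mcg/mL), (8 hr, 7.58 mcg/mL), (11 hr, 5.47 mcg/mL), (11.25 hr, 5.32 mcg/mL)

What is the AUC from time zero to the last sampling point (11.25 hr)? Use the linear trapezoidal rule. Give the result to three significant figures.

Trapezoidal AUC_0→11.25:
  [0→0.25]: (0.00+2.74)/2 × 0.25 = 0.3425
  [0.25→4.25]: (2.74+10.82)/2 × 4 = 27.12
  [4.25→4.5]: (10.82+10.63)/2 × 0.25 = 2.68125
  [4.5→5]: (10.63+10.21)/2 × 0.5 = 5.21
  [5→8]: (10.21+7.58)/2 × 3 = 26.685
  [8→11]: (7.58+5.47)/2 × 3 = 19.575
  [11→11.25]: (5.47+5.32)/2 × 0.25 = 1.34875
  Sum = 82.9625 mcg/mL·hr

AUC = 83.0 mcg/mL·hr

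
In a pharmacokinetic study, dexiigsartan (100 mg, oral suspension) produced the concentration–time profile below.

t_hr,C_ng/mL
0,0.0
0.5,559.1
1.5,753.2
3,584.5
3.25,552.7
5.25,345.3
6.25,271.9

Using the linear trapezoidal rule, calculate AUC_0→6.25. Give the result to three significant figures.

AUC = 3150 ng/mL·hr

Trapezoidal AUC_0→6.25:
  [0→0.5]: (0.0+559.1)/2 × 0.5 = 139.775
  [0.5→1.5]: (559.1+753.2)/2 × 1 = 656.15
  [1.5→3]: (753.2+584.5)/2 × 1.5 = 1003.275
  [3→3.25]: (584.5+552.7)/2 × 0.25 = 142.15
  [3.25→5.25]: (552.7+345.3)/2 × 2 = 898.0
  [5.25→6.25]: (345.3+271.9)/2 × 1 = 308.6
  Sum = 3147.95 ng/mL·hr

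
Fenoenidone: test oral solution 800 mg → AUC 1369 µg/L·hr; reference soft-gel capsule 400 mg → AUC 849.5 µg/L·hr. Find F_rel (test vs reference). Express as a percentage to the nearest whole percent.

F_rel = (AUC_test/D_test) / (AUC_ref/D_ref)
      = (1369/800) / (849.5/400)
      = 1.71125 / 2.12375 = 0.8058 = 80.58%

F_rel = 81%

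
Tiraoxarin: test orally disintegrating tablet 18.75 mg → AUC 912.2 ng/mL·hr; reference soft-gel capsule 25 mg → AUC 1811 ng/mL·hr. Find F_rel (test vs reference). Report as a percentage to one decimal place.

F_rel = 67.2%

F_rel = (AUC_test/D_test) / (AUC_ref/D_ref)
      = (912.2/18.75) / (1811/25)
      = 48.6507 / 72.44 = 0.6716 = 67.16%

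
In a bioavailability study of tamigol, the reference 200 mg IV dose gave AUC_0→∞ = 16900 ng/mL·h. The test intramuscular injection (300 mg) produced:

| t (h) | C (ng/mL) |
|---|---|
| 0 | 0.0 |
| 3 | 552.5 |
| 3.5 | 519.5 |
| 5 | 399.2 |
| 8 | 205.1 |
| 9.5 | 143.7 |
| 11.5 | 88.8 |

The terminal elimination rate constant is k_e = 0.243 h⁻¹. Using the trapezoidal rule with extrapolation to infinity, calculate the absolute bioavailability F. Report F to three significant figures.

Trapezoidal AUC_0→11.5 (intramuscular injection):
  [0→3]: (0.0+552.5)/2 × 3 = 828.75
  [3→3.5]: (552.5+519.5)/2 × 0.5 = 268.0
  [3.5→5]: (519.5+399.2)/2 × 1.5 = 689.025
  [5→8]: (399.2+205.1)/2 × 3 = 906.45
  [8→9.5]: (205.1+143.7)/2 × 1.5 = 261.6
  [9.5→11.5]: (143.7+88.8)/2 × 2 = 232.5
  Sum = 3186.325 ng/mL·h
Tail: C_last/k_e = 88.8/0.243 = 365.432
AUC_0→∞ (intramuscular injection) = 3186.325 + 365.432 = 3551.757 ng/mL·h
F = (AUC_ev/D_ev)/(AUC_iv/D_iv) = (3551.757/300)/(16900/200) = 11.83919/84.5 = 0.1401

F = 0.140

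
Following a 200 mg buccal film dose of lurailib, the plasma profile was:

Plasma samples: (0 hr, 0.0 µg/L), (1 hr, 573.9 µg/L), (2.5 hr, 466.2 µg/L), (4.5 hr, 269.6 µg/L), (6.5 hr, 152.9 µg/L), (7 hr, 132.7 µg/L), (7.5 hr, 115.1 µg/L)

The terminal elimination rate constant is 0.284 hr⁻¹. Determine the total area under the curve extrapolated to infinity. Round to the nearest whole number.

Trapezoidal AUC_0→7.5:
  [0→1]: (0.0+573.9)/2 × 1 = 286.95
  [1→2.5]: (573.9+466.2)/2 × 1.5 = 780.075
  [2.5→4.5]: (466.2+269.6)/2 × 2 = 735.8
  [4.5→6.5]: (269.6+152.9)/2 × 2 = 422.5
  [6.5→7]: (152.9+132.7)/2 × 0.5 = 71.4
  [7→7.5]: (132.7+115.1)/2 × 0.5 = 61.95
  Sum = 2358.675 µg/L·hr
Extrapolated tail: C_last / k_e = 115.1 / 0.284 = 405.282
AUC_0→∞ = 2358.675 + 405.282 = 2763.957 µg/L·hr

AUC = 2764 µg/L·hr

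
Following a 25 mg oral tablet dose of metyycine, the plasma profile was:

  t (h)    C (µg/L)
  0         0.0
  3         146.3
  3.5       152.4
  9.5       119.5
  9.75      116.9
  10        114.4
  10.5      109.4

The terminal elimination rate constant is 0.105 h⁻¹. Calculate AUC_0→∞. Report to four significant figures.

AUC = 2266 µg/L·h

Trapezoidal AUC_0→10.5:
  [0→3]: (0.0+146.3)/2 × 3 = 219.45
  [3→3.5]: (146.3+152.4)/2 × 0.5 = 74.675
  [3.5→9.5]: (152.4+119.5)/2 × 6 = 815.7
  [9.5→9.75]: (119.5+116.9)/2 × 0.25 = 29.55
  [9.75→10]: (116.9+114.4)/2 × 0.25 = 28.9125
  [10→10.5]: (114.4+109.4)/2 × 0.5 = 55.95
  Sum = 1224.2375 µg/L·h
Extrapolated tail: C_last / k_e = 109.4 / 0.105 = 1041.905
AUC_0→∞ = 1224.2375 + 1041.905 = 2266.1425 µg/L·h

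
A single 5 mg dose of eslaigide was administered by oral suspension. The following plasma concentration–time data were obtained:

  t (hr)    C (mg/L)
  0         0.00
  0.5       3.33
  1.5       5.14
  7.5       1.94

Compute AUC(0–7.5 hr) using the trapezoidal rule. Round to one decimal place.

Trapezoidal AUC_0→7.5:
  [0→0.5]: (0.00+3.33)/2 × 0.5 = 0.8325
  [0.5→1.5]: (3.33+5.14)/2 × 1 = 4.235
  [1.5→7.5]: (5.14+1.94)/2 × 6 = 21.24
  Sum = 26.3075 mg/L·hr

AUC = 26.3 mg/L·hr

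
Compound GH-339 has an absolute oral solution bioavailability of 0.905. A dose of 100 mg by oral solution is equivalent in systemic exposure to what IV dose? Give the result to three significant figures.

Systemic exposure from an extravascular dose = F × D_ev, so the equivalent IV dose is F × D_ev.
D_iv = F × D_ev = 0.905 × 100 = 90.5 mg

D_iv = 90.5 mg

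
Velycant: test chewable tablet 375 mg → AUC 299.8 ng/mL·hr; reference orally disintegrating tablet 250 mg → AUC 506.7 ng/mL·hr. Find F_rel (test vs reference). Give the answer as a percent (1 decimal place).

F_rel = 39.4%

F_rel = (AUC_test/D_test) / (AUC_ref/D_ref)
      = (299.8/375) / (506.7/250)
      = 0.799467 / 2.0268 = 0.3944 = 39.44%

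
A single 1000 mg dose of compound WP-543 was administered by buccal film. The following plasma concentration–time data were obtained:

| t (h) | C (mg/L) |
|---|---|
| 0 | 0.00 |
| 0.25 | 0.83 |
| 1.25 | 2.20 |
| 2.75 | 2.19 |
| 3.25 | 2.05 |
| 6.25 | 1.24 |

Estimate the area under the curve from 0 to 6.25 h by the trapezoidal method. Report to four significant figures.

Trapezoidal AUC_0→6.25:
  [0→0.25]: (0.00+0.83)/2 × 0.25 = 0.10375
  [0.25→1.25]: (0.83+2.20)/2 × 1 = 1.515
  [1.25→2.75]: (2.20+2.19)/2 × 1.5 = 3.2925
  [2.75→3.25]: (2.19+2.05)/2 × 0.5 = 1.06
  [3.25→6.25]: (2.05+1.24)/2 × 3 = 4.935
  Sum = 10.90625 mg/L·h

AUC = 10.91 mg/L·h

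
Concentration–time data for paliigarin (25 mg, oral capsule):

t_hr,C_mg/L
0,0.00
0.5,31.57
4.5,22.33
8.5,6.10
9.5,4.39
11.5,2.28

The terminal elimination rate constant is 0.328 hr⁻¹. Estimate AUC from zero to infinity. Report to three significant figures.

Trapezoidal AUC_0→11.5:
  [0→0.5]: (0.00+31.57)/2 × 0.5 = 7.8925
  [0.5→4.5]: (31.57+22.33)/2 × 4 = 107.8
  [4.5→8.5]: (22.33+6.10)/2 × 4 = 56.86
  [8.5→9.5]: (6.10+4.39)/2 × 1 = 5.245
  [9.5→11.5]: (4.39+2.28)/2 × 2 = 6.67
  Sum = 184.4675 mg/L·hr
Extrapolated tail: C_last / k_e = 2.28 / 0.328 = 6.951
AUC_0→∞ = 184.4675 + 6.951 = 191.4185 mg/L·hr

AUC = 191 mg/L·hr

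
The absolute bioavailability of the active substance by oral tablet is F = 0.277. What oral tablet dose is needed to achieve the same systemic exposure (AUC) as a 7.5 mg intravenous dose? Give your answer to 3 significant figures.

D_oral = 27.1 mg

For equal systemic exposure: F × D_ev = D_iv
D_ev = D_iv / F = 7.5 / 0.277 = 27.0758 mg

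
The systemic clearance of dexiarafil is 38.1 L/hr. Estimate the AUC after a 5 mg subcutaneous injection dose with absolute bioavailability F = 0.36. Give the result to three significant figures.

AUC_0→∞ = F × Dose / CL
        = 0.36 × 5 / 38.1 = 0.0472441 mg/L·hr

AUC = 0.0472 mg/L·hr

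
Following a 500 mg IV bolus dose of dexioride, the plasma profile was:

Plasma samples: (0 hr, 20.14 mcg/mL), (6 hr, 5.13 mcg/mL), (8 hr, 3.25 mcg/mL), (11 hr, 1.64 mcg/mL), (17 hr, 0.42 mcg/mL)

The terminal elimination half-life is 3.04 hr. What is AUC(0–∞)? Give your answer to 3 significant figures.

AUC = 99.5 mcg/mL·hr

Trapezoidal AUC_0→17:
  [0→6]: (20.14+5.13)/2 × 6 = 75.81
  [6→8]: (5.13+3.25)/2 × 2 = 8.38
  [8→11]: (3.25+1.64)/2 × 3 = 7.335
  [11→17]: (1.64+0.42)/2 × 6 = 6.18
  Sum = 97.705 mcg/mL·hr
k_e = ln2 / t½ = 0.693147 / 3.04 = 0.2280 hr^-1
Extrapolated tail: C_last / k_e = 0.42 / 0.228 = 1.842
AUC_0→∞ = 97.705 + 1.842 = 99.547 mcg/mL·hr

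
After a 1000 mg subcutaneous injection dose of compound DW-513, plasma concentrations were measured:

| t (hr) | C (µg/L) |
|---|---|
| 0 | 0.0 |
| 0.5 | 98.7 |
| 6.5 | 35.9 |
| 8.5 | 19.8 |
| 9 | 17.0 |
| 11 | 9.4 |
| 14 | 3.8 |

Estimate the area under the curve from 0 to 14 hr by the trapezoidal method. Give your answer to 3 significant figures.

AUC = 540 µg/L·hr

Trapezoidal AUC_0→14:
  [0→0.5]: (0.0+98.7)/2 × 0.5 = 24.675
  [0.5→6.5]: (98.7+35.9)/2 × 6 = 403.8
  [6.5→8.5]: (35.9+19.8)/2 × 2 = 55.7
  [8.5→9]: (19.8+17.0)/2 × 0.5 = 9.2
  [9→11]: (17.0+9.4)/2 × 2 = 26.4
  [11→14]: (9.4+3.8)/2 × 3 = 19.8
  Sum = 539.575 µg/L·hr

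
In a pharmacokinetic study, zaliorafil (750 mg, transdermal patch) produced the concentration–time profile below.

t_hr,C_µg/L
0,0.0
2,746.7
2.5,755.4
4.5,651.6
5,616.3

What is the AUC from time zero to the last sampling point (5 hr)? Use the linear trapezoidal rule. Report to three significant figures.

Trapezoidal AUC_0→5:
  [0→2]: (0.0+746.7)/2 × 2 = 746.7
  [2→2.5]: (746.7+755.4)/2 × 0.5 = 375.525
  [2.5→4.5]: (755.4+651.6)/2 × 2 = 1407.0
  [4.5→5]: (651.6+616.3)/2 × 0.5 = 316.975
  Sum = 2846.2 µg/L·hr

AUC = 2850 µg/L·hr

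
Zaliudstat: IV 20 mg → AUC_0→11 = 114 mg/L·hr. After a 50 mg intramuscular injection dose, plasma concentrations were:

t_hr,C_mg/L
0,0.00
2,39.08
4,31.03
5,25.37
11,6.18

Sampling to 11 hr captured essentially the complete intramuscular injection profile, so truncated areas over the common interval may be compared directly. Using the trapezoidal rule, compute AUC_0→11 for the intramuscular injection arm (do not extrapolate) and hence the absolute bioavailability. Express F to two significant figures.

Trapezoidal AUC_0→11 (intramuscular injection):
  [0→2]: (0.00+39.08)/2 × 2 = 39.08
  [2→4]: (39.08+31.03)/2 × 2 = 70.11
  [4→5]: (31.03+25.37)/2 × 1 = 28.2
  [5→11]: (25.37+6.18)/2 × 6 = 94.65
  Sum = 232.04 mg/L·hr
F = (AUC_ev/D_ev)/(AUC_iv/D_iv) = (232.04/50)/(114/20) = 4.6408/5.7 = 0.8142

F = 0.81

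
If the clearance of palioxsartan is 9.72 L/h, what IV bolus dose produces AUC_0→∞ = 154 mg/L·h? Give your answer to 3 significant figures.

Dose_iv = CL × AUC_0→∞
     = 9.72 × 154 = 1496.88 mg

Dose = 1500 mg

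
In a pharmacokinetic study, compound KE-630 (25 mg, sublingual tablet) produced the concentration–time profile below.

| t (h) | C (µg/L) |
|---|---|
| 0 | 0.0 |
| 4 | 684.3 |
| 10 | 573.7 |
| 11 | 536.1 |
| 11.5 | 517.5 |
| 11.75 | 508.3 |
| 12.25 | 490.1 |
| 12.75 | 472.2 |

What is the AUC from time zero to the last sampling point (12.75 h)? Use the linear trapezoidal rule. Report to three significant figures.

AUC = 6580 µg/L·h

Trapezoidal AUC_0→12.75:
  [0→4]: (0.0+684.3)/2 × 4 = 1368.6
  [4→10]: (684.3+573.7)/2 × 6 = 3774.0
  [10→11]: (573.7+536.1)/2 × 1 = 554.9
  [11→11.5]: (536.1+517.5)/2 × 0.5 = 263.4
  [11.5→11.75]: (517.5+508.3)/2 × 0.25 = 128.225
  [11.75→12.25]: (508.3+490.1)/2 × 0.5 = 249.6
  [12.25→12.75]: (490.1+472.2)/2 × 0.5 = 240.575
  Sum = 6579.3 µg/L·h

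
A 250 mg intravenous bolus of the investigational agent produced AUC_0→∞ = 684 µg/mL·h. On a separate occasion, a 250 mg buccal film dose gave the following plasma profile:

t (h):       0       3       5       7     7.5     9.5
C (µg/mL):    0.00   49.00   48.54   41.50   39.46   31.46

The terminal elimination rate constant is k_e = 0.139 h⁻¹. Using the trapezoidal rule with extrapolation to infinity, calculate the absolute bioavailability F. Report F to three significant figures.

F = 0.846

Trapezoidal AUC_0→9.5 (buccal film):
  [0→3]: (0.00+49.00)/2 × 3 = 73.5
  [3→5]: (49.00+48.54)/2 × 2 = 97.54
  [5→7]: (48.54+41.50)/2 × 2 = 90.04
  [7→7.5]: (41.50+39.46)/2 × 0.5 = 20.24
  [7.5→9.5]: (39.46+31.46)/2 × 2 = 70.92
  Sum = 352.24 µg/mL·h
Tail: C_last/k_e = 31.46/0.139 = 226.331
AUC_0→∞ (buccal film) = 352.24 + 226.331 = 578.571 µg/mL·h
F = (AUC_ev/D_ev)/(AUC_iv/D_iv) = (578.571/250)/(684/250) = 2.314284/2.736 = 0.8459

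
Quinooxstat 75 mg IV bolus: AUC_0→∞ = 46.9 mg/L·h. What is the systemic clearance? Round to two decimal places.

CL = 1.60 L/h

CL = Dose_iv / AUC_0→∞
   = 75 / 46.9 = 1.59915 L/h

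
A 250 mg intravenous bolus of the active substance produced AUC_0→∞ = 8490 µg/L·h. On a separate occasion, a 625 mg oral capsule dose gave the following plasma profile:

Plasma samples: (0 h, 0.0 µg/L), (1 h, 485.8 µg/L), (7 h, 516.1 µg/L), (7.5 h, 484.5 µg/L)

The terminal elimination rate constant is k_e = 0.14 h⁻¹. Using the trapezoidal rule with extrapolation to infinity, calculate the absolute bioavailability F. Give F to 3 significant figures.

Trapezoidal AUC_0→7.5 (oral capsule):
  [0→1]: (0.0+485.8)/2 × 1 = 242.9
  [1→7]: (485.8+516.1)/2 × 6 = 3005.7
  [7→7.5]: (516.1+484.5)/2 × 0.5 = 250.15
  Sum = 3498.75 µg/L·h
Tail: C_last/k_e = 484.5/0.14 = 3460.714
AUC_0→∞ (oral capsule) = 3498.75 + 3460.714 = 6959.464 µg/L·h
F = (AUC_ev/D_ev)/(AUC_iv/D_iv) = (6959.464/625)/(8490/250) = 11.1351/33.96 = 0.3279

F = 0.328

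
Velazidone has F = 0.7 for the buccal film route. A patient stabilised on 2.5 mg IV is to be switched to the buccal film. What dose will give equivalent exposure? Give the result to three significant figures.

D_buccal = 3.57 mg

For equal systemic exposure: F × D_ev = D_iv
D_ev = D_iv / F = 2.5 / 0.7 = 3.57143 mg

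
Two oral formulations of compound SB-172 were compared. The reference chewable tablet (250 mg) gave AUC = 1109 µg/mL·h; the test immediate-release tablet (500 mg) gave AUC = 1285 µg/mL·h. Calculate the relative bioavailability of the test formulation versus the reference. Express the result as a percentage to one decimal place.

F_rel = 57.9%

F_rel = (AUC_test/D_test) / (AUC_ref/D_ref)
      = (1285/500) / (1109/250)
      = 2.57 / 4.436 = 0.5794 = 57.94%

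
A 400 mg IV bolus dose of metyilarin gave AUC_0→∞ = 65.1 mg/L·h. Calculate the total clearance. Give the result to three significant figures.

CL = 6.14 L/h

CL = Dose_iv / AUC_0→∞
   = 400 / 65.1 = 6.14439 L/h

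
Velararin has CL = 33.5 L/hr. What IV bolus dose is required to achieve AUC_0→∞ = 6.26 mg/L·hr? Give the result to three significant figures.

Dose_iv = CL × AUC_0→∞
     = 33.5 × 6.26 = 209.71 mg

Dose = 210 mg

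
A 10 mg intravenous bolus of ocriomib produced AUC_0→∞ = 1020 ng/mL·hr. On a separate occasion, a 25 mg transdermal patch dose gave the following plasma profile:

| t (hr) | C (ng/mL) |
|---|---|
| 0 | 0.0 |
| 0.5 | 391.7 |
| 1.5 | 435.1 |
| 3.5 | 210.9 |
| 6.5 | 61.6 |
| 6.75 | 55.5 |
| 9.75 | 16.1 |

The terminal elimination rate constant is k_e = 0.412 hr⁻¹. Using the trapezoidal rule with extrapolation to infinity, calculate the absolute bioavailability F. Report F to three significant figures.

Trapezoidal AUC_0→9.75 (transdermal patch):
  [0→0.5]: (0.0+391.7)/2 × 0.5 = 97.925
  [0.5→1.5]: (391.7+435.1)/2 × 1 = 413.4
  [1.5→3.5]: (435.1+210.9)/2 × 2 = 646.0
  [3.5→6.5]: (210.9+61.6)/2 × 3 = 408.75
  [6.5→6.75]: (61.6+55.5)/2 × 0.25 = 14.6375
  [6.75→9.75]: (55.5+16.1)/2 × 3 = 107.4
  Sum = 1688.1125 ng/mL·hr
Tail: C_last/k_e = 16.1/0.412 = 39.078
AUC_0→∞ (transdermal patch) = 1688.1125 + 39.078 = 1727.1905 ng/mL·hr
F = (AUC_ev/D_ev)/(AUC_iv/D_iv) = (1727.1905/25)/(1020/10) = 69.08762/102 = 0.6773

F = 0.677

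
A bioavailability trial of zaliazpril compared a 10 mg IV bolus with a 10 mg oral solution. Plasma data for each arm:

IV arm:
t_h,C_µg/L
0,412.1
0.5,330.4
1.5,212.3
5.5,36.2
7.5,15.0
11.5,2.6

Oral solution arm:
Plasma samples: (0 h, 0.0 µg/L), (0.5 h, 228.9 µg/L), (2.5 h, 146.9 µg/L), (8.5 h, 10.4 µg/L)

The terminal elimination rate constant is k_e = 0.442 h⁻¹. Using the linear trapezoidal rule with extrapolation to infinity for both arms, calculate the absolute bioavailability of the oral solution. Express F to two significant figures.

F = 0.89

Trapezoidal AUC_0→11.5 (IV):
  [0→0.5]: (412.1+330.4)/2 × 0.5 = 185.625
  [0.5→1.5]: (330.4+212.3)/2 × 1 = 271.35
  [1.5→5.5]: (212.3+36.2)/2 × 4 = 497.0
  [5.5→7.5]: (36.2+15.0)/2 × 2 = 51.2
  [7.5→11.5]: (15.0+2.6)/2 × 4 = 35.2
  Sum = 1040.375 µg/L·h
IV tail: 2.6/0.442 = 5.882; AUC_iv,0→∞ = 1040.375 + 5.882 = 1046.257 µg/L·h
Trapezoidal AUC_0→8.5 (oral solution):
  [0→0.5]: (0.0+228.9)/2 × 0.5 = 57.225
  [0.5→2.5]: (228.9+146.9)/2 × 2 = 375.8
  [2.5→8.5]: (146.9+10.4)/2 × 6 = 471.9
  Sum = 904.925 µg/L·h
oral solution tail: 10.4/0.442 = 23.529; AUC_ev,0→∞ = 904.925 + 23.529 = 928.454 µg/L·h
F = (AUC_ev/D_ev)/(AUC_iv/D_iv) = (928.454/10)/(1046.257/10) = 92.8454/104.6257 = 0.8874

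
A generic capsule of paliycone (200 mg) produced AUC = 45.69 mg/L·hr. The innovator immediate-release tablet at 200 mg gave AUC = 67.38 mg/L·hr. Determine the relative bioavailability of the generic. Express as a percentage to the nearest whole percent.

F_rel = (AUC_test/D_test) / (AUC_ref/D_ref)
      = (45.69/200) / (67.38/200)
      = 0.22845 / 0.3369 = 0.6781 = 67.81%

F_rel = 68%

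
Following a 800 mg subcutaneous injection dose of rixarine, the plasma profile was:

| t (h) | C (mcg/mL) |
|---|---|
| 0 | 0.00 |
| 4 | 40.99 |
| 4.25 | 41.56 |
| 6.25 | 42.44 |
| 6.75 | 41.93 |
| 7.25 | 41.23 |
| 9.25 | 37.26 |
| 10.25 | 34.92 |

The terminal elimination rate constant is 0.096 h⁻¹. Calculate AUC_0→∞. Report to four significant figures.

Trapezoidal AUC_0→10.25:
  [0→4]: (0.00+40.99)/2 × 4 = 81.98
  [4→4.25]: (40.99+41.56)/2 × 0.25 = 10.31875
  [4.25→6.25]: (41.56+42.44)/2 × 2 = 84.0
  [6.25→6.75]: (42.44+41.93)/2 × 0.5 = 21.0925
  [6.75→7.25]: (41.93+41.23)/2 × 0.5 = 20.79
  [7.25→9.25]: (41.23+37.26)/2 × 2 = 78.49
  [9.25→10.25]: (37.26+34.92)/2 × 1 = 36.09
  Sum = 332.76125 mcg/mL·h
Extrapolated tail: C_last / k_e = 34.92 / 0.096 = 363.750
AUC_0→∞ = 332.76125 + 363.750 = 696.51125 mcg/mL·h

AUC = 696.5 mcg/mL·h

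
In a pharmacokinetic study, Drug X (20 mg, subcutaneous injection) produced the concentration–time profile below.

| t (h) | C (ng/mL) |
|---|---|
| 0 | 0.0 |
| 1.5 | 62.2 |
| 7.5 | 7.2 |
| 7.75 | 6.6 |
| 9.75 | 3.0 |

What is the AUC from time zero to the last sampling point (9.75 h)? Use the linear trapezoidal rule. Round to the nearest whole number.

AUC = 266 ng/mL·h

Trapezoidal AUC_0→9.75:
  [0→1.5]: (0.0+62.2)/2 × 1.5 = 46.65
  [1.5→7.5]: (62.2+7.2)/2 × 6 = 208.2
  [7.5→7.75]: (7.2+6.6)/2 × 0.25 = 1.725
  [7.75→9.75]: (6.6+3.0)/2 × 2 = 9.6
  Sum = 266.175 ng/mL·h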